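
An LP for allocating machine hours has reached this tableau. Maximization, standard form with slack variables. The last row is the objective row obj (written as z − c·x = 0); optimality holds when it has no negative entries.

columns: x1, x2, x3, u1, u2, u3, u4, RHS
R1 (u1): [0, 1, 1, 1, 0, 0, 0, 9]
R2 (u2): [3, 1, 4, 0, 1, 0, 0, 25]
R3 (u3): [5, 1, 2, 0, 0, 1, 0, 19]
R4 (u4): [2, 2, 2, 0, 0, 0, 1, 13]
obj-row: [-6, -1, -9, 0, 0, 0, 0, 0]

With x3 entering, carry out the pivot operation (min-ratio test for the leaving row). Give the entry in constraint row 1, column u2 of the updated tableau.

Ratio test on column x3 — row 1: 9/1 = 9; row 2: 25/4 = 25/4; row 3: 19/2 = 19/2; row 4: 13/2 = 13/2. Minimum is 25/4 at row 2 (u2 leaves); pivot element 4.
Divide row 2 by 4; eliminate column x3 from the other rows.
Row 1 update in column u2: 0 − 1·(1/4) = -1/4.

-1/4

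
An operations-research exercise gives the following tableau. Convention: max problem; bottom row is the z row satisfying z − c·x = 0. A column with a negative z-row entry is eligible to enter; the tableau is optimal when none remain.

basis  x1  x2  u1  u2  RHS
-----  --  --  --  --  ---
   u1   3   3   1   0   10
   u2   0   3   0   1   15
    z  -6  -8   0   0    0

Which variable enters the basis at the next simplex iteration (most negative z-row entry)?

Negative z-row entries: x1: -6, x2: -8.
The most negative is -8 in column x2, so x2 enters.

x2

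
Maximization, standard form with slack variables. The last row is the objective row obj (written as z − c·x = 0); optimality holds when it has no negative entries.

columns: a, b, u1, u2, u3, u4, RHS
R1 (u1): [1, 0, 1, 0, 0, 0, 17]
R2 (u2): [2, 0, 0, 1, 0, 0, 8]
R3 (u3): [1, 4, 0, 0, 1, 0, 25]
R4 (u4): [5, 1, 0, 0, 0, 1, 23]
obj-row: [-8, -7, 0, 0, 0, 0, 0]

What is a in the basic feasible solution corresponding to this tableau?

0

a is not in the basis, so in the current basic feasible solution a = 0.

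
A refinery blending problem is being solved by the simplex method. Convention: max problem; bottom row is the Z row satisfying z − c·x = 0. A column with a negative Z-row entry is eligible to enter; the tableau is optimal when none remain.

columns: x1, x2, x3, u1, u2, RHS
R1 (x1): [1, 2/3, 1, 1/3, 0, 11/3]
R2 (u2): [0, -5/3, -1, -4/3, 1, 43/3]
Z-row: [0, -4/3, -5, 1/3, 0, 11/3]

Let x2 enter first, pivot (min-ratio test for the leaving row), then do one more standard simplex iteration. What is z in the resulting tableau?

22

Ratio test on column x2 — row 1: (11/3)/(2/3) = 11/2; row 2: entry -5/3 ≤ 0. Minimum is 11/2 at row 1 (x1 leaves); pivot element 2/3.
Pivot on row 1; the Z-row RHS becomes 11/3 − (-4/3)·(11/2) = 11.
Next entering variable (most negative Z-row entry -3): x3.
Ratio test on column x3 — row 1: (11/2)/(3/2) = 11/3; row 2: (47/2)/(3/2) = 47/3. Minimum is 11/3 at row 1 (x2 leaves); pivot element 3/2.
After the second pivot the Z-row RHS is 11 − (-3)·(11/3) = 22.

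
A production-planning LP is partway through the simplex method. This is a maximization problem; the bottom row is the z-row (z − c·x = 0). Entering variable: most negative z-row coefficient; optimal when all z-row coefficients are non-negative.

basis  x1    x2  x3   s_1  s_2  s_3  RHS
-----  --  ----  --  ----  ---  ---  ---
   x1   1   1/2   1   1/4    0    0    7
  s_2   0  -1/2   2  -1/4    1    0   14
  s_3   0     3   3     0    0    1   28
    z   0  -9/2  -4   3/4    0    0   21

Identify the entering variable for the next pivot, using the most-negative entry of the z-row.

Negative z-row entries: x2: -9/2, x3: -4.
The most negative is -9/2 in column x2, so x2 enters.

x2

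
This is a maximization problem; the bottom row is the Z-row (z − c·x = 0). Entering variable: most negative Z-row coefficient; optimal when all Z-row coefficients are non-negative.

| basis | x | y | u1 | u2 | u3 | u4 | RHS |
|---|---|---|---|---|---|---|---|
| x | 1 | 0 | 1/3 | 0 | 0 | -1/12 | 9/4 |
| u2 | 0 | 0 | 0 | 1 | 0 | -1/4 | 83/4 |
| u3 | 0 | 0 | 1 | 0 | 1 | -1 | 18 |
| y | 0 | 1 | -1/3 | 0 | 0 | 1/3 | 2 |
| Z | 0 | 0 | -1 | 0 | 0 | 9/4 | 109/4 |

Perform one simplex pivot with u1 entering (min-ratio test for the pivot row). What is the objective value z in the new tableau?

Ratio test on column u1 — row 1: (9/4)/(1/3) = 27/4; row 2: entry 0 ≤ 0; row 3: 18/1 = 18; row 4: entry -1/3 ≤ 0. Minimum is 27/4 at row 1 (x leaves); pivot element 1/3.
Pivot on row 1; the Z-row RHS becomes 109/4 − (-1)·(27/4) = 34.

34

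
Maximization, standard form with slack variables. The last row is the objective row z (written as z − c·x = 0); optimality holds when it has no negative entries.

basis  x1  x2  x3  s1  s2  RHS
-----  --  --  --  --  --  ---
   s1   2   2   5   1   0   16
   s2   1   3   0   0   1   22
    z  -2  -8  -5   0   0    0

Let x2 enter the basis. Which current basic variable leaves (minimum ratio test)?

Column x2 entries and ratios — s1: 16/2 = 8; s2: 22/3 = 22/3.
Smallest ratio is 22/3 in the row of s2, so s2 leaves.

s2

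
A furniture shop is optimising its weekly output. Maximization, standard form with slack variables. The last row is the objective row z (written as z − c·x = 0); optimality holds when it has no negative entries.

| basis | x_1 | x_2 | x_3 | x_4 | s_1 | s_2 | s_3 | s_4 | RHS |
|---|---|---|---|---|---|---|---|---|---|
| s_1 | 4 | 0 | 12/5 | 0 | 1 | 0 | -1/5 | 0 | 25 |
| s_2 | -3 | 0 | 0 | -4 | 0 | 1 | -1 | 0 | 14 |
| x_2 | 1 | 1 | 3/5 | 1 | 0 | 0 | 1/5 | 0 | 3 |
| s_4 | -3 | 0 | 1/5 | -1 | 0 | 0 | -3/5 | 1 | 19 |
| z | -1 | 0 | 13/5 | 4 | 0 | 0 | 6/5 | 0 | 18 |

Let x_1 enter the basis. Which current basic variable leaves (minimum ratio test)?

Column x_1 entries and ratios — s_1: 25/4 = 25/4; s_2: -3 ≤ 0, skip; x_2: 3/1 = 3; s_4: -3 ≤ 0, skip.
Smallest ratio is 3 in the row of x_2, so x_2 leaves.

x_2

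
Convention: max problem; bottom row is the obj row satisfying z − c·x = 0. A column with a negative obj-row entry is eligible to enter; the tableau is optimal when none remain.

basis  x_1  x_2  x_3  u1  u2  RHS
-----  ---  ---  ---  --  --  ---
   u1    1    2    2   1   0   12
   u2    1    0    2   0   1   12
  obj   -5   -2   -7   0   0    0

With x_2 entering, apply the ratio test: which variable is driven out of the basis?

u1

Column x_2 entries and ratios — u1: 12/2 = 6; u2: 0 ≤ 0, skip.
Smallest ratio is 6 in the row of u1, so u1 leaves.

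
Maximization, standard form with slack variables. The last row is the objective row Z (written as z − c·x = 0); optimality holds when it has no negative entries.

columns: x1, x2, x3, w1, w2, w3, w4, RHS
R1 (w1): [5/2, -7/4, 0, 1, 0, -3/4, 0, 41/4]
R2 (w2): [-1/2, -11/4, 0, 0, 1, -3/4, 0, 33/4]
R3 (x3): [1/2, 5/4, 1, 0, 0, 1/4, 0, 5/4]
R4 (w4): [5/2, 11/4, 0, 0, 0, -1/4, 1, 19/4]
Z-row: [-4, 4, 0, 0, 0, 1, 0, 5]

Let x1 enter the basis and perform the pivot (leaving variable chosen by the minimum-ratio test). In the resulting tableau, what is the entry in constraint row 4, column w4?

2/5

Ratio test on column x1 — row 1: (41/4)/(5/2) = 41/10; row 2: entry -1/2 ≤ 0; row 3: (5/4)/(1/2) = 5/2; row 4: (19/4)/(5/2) = 19/10. Minimum is 19/10 at row 4 (w4 leaves); pivot element 5/2.
Divide row 4 by 5/2; eliminate column x1 from the other rows.
In the new row 4, the w4 entry is the old entry divided by the pivot: 1/(5/2) = 2/5.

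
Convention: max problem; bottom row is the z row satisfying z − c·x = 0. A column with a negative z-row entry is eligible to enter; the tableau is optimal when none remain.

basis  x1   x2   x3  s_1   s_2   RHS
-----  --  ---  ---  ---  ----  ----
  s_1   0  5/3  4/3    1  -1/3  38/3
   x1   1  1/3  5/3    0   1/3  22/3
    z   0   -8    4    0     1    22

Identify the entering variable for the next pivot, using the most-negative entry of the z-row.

Negative z-row entries: x2: -8.
The most negative is -8 in column x2, so x2 enters.

x2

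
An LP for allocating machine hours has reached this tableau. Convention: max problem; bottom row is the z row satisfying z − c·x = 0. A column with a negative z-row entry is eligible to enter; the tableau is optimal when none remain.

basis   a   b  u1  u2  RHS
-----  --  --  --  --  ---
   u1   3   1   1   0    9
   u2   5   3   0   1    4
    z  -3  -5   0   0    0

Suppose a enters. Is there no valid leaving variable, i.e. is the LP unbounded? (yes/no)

Column a has positive entries in row(s) 1, 2, so the ratio test bounds it — not unbounded.

no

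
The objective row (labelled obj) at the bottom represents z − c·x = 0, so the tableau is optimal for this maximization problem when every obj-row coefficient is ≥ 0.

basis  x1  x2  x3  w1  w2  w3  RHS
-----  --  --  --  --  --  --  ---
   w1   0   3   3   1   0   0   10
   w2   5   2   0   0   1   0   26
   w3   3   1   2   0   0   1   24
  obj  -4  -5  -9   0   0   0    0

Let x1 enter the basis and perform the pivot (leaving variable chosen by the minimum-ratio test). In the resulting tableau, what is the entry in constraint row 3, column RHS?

42/5

Ratio test on column x1 — row 1: entry 0 ≤ 0; row 2: 26/5 = 26/5; row 3: 24/3 = 8. Minimum is 26/5 at row 2 (w2 leaves); pivot element 5.
Divide row 2 by 5; eliminate column x1 from the other rows.
Row 3 update in column RHS: 24 − 3·(26/5) = 42/5.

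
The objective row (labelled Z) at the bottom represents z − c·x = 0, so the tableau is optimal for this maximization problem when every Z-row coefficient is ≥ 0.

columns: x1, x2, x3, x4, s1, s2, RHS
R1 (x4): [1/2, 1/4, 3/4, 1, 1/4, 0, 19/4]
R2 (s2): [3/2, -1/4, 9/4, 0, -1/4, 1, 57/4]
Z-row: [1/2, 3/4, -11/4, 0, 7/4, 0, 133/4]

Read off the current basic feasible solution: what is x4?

19/4

x4 is basic (row 1); its value is the RHS of that row, 19/4.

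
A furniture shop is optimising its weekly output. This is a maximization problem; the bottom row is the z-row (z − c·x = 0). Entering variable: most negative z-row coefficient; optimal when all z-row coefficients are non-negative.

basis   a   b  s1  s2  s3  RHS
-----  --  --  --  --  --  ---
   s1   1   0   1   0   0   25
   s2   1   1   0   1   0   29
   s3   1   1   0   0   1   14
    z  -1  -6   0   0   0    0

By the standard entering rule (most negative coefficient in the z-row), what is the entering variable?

b

Negative z-row entries: a: -1, b: -6.
The most negative is -6 in column b, so b enters.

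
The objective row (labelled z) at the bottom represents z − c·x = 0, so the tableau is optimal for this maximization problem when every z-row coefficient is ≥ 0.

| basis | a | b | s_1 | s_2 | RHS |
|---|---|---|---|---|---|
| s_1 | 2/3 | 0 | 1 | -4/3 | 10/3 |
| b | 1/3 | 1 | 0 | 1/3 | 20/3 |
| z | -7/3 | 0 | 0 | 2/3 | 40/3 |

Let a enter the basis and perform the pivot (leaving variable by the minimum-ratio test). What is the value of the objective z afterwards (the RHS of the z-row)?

25

Ratio test on column a — row 1: (10/3)/(2/3) = 5; row 2: (20/3)/(1/3) = 20. Minimum is 5 at row 1 (s_1 leaves); pivot element 2/3.
Pivot on row 1; the z-row RHS becomes 40/3 − (-7/3)·5 = 25.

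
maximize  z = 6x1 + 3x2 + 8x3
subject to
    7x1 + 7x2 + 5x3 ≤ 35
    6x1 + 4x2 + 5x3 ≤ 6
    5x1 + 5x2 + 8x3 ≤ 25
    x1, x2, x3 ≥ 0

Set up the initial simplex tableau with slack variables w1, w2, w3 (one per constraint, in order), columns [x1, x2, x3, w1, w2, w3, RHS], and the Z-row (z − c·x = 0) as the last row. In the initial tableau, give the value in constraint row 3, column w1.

Slack w1 belongs to constraint 1; its column is the unit vector e_1, so the entry in row 3 is 0.

0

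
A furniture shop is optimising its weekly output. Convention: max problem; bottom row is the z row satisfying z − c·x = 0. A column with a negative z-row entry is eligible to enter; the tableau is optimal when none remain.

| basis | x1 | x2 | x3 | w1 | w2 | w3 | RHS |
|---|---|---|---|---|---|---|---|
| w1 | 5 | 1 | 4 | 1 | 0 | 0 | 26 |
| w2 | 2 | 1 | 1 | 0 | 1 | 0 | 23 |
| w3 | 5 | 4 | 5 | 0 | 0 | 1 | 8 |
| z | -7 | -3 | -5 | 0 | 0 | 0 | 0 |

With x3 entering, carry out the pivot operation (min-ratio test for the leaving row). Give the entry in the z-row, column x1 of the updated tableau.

-2

Ratio test on column x3 — row 1: 26/4 = 13/2; row 2: 23/1 = 23; row 3: 8/5 = 8/5. Minimum is 8/5 at row 3 (w3 leaves); pivot element 5.
Divide row 3 by 5; eliminate column x3 from the other rows.
z-row update in column x1: -7 − (-5)·1 = -2.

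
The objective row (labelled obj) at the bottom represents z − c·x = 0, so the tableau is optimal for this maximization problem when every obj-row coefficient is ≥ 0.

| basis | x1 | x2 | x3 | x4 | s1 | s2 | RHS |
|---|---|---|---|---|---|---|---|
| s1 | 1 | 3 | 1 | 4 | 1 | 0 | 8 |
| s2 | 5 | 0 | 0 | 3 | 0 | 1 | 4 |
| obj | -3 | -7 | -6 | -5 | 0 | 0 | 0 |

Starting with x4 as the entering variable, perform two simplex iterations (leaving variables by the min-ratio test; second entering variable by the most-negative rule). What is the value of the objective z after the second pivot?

116/9

Ratio test on column x4 — row 1: 8/4 = 2; row 2: 4/3 = 4/3. Minimum is 4/3 at row 2 (s2 leaves); pivot element 3.
Pivot on row 2; the obj-row RHS becomes 0 − (-5)·(4/3) = 20/3.
Next entering variable (most negative obj-row entry -7): x2.
Ratio test on column x2 — row 1: (8/3)/3 = 8/9; row 2: entry 0 ≤ 0. Minimum is 8/9 at row 1 (s1 leaves); pivot element 3.
After the second pivot the obj-row RHS is 20/3 − (-7)·(8/9) = 116/9.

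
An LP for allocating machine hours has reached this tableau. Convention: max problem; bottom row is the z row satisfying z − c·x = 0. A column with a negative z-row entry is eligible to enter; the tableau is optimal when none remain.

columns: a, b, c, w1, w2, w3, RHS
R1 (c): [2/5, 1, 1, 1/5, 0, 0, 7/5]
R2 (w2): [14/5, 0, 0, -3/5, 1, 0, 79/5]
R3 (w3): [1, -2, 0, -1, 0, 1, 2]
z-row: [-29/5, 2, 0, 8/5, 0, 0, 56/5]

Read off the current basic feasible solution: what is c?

7/5

c is basic (row 1); its value is the RHS of that row, 7/5.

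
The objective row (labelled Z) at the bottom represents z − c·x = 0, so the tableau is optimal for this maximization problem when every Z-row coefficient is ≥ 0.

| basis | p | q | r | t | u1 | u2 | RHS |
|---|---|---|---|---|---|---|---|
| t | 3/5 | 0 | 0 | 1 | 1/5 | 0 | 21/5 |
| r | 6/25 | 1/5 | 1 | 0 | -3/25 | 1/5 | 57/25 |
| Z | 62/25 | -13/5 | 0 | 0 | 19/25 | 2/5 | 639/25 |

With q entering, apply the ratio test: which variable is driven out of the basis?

r

Column q entries and ratios — t: 0 ≤ 0, skip; r: (57/25)/(1/5) = 57/5.
Smallest ratio is 57/5 in the row of r, so r leaves.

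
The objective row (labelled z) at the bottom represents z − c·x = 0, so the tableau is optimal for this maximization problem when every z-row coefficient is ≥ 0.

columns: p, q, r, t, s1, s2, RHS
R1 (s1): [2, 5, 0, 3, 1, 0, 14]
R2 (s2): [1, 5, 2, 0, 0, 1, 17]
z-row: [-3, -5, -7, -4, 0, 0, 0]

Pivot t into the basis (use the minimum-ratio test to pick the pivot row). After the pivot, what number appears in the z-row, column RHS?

56/3

Ratio test on column t — row 1: 14/3 = 14/3; row 2: entry 0 ≤ 0. Minimum is 14/3 at row 1 (s1 leaves); pivot element 3.
Divide row 1 by 3; eliminate column t from the other rows.
z-row update in column RHS: 0 − (-4)·(14/3) = 56/3.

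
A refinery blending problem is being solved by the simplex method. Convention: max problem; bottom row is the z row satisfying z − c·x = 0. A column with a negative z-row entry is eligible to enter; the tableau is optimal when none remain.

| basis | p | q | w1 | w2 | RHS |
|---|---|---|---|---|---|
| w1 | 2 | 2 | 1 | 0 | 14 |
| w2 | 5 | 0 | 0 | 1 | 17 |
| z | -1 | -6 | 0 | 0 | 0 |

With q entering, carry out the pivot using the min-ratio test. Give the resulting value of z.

Ratio test on column q — row 1: 14/2 = 7; row 2: entry 0 ≤ 0. Minimum is 7 at row 1 (w1 leaves); pivot element 2.
Pivot on row 1; the z-row RHS becomes 0 − (-6)·7 = 42.

42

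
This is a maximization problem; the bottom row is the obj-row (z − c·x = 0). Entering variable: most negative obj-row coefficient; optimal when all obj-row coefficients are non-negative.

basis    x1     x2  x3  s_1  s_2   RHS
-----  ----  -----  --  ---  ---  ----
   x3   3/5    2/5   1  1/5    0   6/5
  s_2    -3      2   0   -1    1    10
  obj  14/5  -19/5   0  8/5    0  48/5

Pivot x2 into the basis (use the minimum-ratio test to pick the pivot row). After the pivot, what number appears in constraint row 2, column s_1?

Ratio test on column x2 — row 1: (6/5)/(2/5) = 3; row 2: 10/2 = 5. Minimum is 3 at row 1 (x3 leaves); pivot element 2/5.
Divide row 1 by 2/5; eliminate column x2 from the other rows.
Row 2 update in column s_1: -1 − 2·(1/2) = -2.

-2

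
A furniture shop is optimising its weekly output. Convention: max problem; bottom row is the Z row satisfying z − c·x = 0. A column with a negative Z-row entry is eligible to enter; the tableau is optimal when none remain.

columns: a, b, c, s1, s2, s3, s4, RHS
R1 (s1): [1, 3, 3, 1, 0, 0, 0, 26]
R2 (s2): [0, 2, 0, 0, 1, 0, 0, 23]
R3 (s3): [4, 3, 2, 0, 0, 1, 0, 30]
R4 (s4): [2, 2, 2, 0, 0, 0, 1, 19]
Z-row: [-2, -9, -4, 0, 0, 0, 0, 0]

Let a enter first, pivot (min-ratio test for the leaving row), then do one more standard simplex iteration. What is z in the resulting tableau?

75

Ratio test on column a — row 1: 26/1 = 26; row 2: entry 0 ≤ 0; row 3: 30/4 = 15/2; row 4: 19/2 = 19/2. Minimum is 15/2 at row 3 (s3 leaves); pivot element 4.
Pivot on row 3; the Z-row RHS becomes 0 − (-2)·(15/2) = 15.
Next entering variable (most negative Z-row entry -15/2): b.
Ratio test on column b — row 1: (37/2)/(9/4) = 74/9; row 2: 23/2 = 23/2; row 3: (15/2)/(3/4) = 10; row 4: 4/(1/2) = 8. Minimum is 8 at row 4 (s4 leaves); pivot element 1/2.
After the second pivot the Z-row RHS is 15 − (-15/2)·8 = 75.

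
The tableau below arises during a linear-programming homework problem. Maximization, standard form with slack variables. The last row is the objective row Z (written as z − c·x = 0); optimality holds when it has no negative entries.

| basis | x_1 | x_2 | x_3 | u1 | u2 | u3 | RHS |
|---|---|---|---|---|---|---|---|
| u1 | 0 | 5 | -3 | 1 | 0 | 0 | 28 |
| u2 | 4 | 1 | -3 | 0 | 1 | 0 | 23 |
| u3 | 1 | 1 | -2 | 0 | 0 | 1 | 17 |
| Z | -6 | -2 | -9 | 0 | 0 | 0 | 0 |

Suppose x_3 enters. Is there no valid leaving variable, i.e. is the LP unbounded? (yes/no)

yes

Every constraint-row entry in column x_3 is ≤ 0, so increasing x_3 is unbounded.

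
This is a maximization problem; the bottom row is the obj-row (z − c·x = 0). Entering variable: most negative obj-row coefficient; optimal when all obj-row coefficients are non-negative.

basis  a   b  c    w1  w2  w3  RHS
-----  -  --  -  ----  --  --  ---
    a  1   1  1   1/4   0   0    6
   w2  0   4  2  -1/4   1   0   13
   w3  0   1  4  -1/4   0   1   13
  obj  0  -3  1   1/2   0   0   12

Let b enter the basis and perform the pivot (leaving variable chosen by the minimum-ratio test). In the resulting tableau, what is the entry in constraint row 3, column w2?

Ratio test on column b — row 1: 6/1 = 6; row 2: 13/4 = 13/4; row 3: 13/1 = 13. Minimum is 13/4 at row 2 (w2 leaves); pivot element 4.
Divide row 2 by 4; eliminate column b from the other rows.
Row 3 update in column w2: 0 − 1·(1/4) = -1/4.

-1/4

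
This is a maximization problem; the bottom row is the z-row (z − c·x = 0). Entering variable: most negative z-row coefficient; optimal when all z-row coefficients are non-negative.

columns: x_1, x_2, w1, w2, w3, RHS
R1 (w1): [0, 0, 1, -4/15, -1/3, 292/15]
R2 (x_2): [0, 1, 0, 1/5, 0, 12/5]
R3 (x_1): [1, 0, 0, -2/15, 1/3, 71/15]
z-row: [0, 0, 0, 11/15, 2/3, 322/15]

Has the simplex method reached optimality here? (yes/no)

yes

Every z-row coefficient is ≥ 0, so the tableau is optimal.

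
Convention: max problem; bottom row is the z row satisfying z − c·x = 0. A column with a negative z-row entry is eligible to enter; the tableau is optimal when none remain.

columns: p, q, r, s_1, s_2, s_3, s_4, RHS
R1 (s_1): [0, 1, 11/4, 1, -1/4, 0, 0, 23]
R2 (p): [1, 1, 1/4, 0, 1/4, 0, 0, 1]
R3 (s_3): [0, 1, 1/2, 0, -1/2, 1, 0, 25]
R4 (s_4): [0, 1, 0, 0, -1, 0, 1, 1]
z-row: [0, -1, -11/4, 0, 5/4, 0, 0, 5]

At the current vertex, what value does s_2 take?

0

s_2 is not in the basis, so in the current basic feasible solution s_2 = 0.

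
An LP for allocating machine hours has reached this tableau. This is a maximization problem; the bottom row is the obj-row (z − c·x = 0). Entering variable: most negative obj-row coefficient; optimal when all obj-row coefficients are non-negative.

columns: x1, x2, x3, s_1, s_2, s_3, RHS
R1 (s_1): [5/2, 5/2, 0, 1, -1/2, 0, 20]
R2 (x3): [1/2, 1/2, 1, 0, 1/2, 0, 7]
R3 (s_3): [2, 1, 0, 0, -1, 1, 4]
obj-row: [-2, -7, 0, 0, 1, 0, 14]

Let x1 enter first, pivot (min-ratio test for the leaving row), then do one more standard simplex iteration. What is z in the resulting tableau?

42

Ratio test on column x1 — row 1: 20/(5/2) = 8; row 2: 7/(1/2) = 14; row 3: 4/2 = 2. Minimum is 2 at row 3 (s_3 leaves); pivot element 2.
Pivot on row 3; the obj-row RHS becomes 14 − (-2)·2 = 18.
Next entering variable (most negative obj-row entry -6): x2.
Ratio test on column x2 — row 1: 15/(5/4) = 12; row 2: 6/(1/4) = 24; row 3: 2/(1/2) = 4. Minimum is 4 at row 3 (x1 leaves); pivot element 1/2.
After the second pivot the obj-row RHS is 18 − (-6)·4 = 42.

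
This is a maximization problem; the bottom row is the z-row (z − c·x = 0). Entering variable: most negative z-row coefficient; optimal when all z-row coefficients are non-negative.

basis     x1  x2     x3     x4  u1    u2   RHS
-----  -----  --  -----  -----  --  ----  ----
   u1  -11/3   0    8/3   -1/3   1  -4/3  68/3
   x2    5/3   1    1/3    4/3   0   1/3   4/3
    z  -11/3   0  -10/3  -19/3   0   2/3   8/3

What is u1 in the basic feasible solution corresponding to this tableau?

u1 is basic (row 1); its value is the RHS of that row, 68/3.

68/3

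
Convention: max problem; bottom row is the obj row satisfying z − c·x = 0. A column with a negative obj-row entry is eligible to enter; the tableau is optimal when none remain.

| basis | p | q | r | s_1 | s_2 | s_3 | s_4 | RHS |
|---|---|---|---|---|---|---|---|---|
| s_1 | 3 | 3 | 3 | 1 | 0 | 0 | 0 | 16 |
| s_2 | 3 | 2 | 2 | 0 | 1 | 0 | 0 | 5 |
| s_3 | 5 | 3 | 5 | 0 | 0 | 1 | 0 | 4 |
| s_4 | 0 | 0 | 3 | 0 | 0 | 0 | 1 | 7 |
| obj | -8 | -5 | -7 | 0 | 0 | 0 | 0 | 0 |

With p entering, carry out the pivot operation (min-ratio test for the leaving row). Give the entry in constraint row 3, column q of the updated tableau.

Ratio test on column p — row 1: 16/3 = 16/3; row 2: 5/3 = 5/3; row 3: 4/5 = 4/5; row 4: entry 0 ≤ 0. Minimum is 4/5 at row 3 (s_3 leaves); pivot element 5.
Divide row 3 by 5; eliminate column p from the other rows.
In the new row 3, the q entry is the old entry divided by the pivot: 3/5 = 3/5.

3/5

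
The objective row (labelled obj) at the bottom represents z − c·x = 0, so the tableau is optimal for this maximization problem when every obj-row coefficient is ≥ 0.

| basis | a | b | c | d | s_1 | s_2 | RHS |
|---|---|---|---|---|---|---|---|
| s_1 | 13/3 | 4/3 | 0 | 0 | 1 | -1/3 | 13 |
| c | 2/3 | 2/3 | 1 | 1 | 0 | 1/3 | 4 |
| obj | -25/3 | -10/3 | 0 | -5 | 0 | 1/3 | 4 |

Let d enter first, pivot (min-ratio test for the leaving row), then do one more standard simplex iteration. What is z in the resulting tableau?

39

Ratio test on column d — row 1: entry 0 ≤ 0; row 2: 4/1 = 4. Minimum is 4 at row 2 (c leaves); pivot element 1.
Pivot on row 2; the obj-row RHS becomes 4 − (-5)·4 = 24.
Next entering variable (most negative obj-row entry -5): a.
Ratio test on column a — row 1: 13/(13/3) = 3; row 2: 4/(2/3) = 6. Minimum is 3 at row 1 (s_1 leaves); pivot element 13/3.
After the second pivot the obj-row RHS is 24 − (-5)·3 = 39.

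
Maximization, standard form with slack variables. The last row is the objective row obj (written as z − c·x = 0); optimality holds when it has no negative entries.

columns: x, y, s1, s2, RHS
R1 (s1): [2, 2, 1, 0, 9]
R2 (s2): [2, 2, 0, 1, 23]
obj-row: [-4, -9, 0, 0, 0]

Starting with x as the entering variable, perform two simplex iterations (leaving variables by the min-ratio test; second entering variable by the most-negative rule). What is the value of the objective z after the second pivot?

Ratio test on column x — row 1: 9/2 = 9/2; row 2: 23/2 = 23/2. Minimum is 9/2 at row 1 (s1 leaves); pivot element 2.
Pivot on row 1; the obj-row RHS becomes 0 − (-4)·(9/2) = 18.
Next entering variable (most negative obj-row entry -5): y.
Ratio test on column y — row 1: (9/2)/1 = 9/2; row 2: entry 0 ≤ 0. Minimum is 9/2 at row 1 (x leaves); pivot element 1.
After the second pivot the obj-row RHS is 18 − (-5)·(9/2) = 81/2.

81/2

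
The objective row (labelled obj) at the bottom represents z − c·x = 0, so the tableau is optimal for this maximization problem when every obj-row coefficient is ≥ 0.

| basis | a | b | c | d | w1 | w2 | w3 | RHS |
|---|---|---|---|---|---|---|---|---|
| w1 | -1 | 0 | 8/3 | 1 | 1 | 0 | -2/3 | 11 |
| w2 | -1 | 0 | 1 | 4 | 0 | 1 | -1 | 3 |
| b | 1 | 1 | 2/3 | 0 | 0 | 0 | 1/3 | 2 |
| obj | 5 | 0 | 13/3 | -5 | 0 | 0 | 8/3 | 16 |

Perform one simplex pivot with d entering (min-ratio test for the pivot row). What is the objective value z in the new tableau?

79/4

Ratio test on column d — row 1: 11/1 = 11; row 2: 3/4 = 3/4; row 3: entry 0 ≤ 0. Minimum is 3/4 at row 2 (w2 leaves); pivot element 4.
Pivot on row 2; the obj-row RHS becomes 16 − (-5)·(3/4) = 79/4.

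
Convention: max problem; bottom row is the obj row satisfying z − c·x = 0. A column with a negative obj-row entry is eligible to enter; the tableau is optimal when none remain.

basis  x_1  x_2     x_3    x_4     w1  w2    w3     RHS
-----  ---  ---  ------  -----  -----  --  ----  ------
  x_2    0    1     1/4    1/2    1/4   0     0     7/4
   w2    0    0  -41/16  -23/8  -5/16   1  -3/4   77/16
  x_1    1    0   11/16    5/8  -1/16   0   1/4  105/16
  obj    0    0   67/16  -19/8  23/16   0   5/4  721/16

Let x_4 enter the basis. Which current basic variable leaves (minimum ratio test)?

Column x_4 entries and ratios — x_2: (7/4)/(1/2) = 7/2; w2: -23/8 ≤ 0, skip; x_1: (105/16)/(5/8) = 21/2.
Smallest ratio is 7/2 in the row of x_2, so x_2 leaves.

x_2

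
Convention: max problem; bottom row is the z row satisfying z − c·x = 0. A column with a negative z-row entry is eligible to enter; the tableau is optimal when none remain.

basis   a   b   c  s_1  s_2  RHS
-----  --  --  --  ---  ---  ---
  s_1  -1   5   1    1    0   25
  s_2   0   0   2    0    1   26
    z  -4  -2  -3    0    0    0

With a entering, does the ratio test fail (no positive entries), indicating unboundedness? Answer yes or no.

Every constraint-row entry in column a is ≤ 0, so increasing a is unbounded.

yes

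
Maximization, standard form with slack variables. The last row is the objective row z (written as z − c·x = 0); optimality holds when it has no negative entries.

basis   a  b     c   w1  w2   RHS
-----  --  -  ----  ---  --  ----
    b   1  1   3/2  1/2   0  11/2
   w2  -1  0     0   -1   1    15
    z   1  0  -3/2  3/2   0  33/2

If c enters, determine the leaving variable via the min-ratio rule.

Column c entries and ratios — b: (11/2)/(3/2) = 11/3; w2: 0 ≤ 0, skip.
Smallest ratio is 11/3 in the row of b, so b leaves.

b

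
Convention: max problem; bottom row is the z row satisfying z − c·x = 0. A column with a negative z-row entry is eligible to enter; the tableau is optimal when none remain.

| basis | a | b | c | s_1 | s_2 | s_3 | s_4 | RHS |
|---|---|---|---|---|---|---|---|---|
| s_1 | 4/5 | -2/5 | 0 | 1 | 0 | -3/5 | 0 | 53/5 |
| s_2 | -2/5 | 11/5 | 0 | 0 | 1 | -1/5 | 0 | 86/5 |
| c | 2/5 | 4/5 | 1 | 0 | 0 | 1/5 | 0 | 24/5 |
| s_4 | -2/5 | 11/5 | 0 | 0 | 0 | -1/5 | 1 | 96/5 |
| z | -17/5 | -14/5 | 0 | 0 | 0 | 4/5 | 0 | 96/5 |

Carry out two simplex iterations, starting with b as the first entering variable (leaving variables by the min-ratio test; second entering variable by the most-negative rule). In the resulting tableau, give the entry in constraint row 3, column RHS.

Ratio test on column b — row 1: entry -2/5 ≤ 0; row 2: (86/5)/(11/5) = 86/11; row 3: (24/5)/(4/5) = 6; row 4: (96/5)/(11/5) = 96/11. Minimum is 6 at row 3 (c leaves); pivot element 4/5.
Divide row 3 by 4/5; eliminate column b from the other rows.
Second iteration: most negative z-row entry is -2 in column a, so a enters.
Ratio test on column a — row 1: 13/1 = 13; row 2: entry -3/2 ≤ 0; row 3: 6/(1/2) = 12; row 4: entry -3/2 ≤ 0. Minimum is 12 at row 3 (b leaves); pivot element 1/2.
Divide row 3 by 1/2; eliminate column a from the other rows.
After both pivots, the entry at constraint row 3, column RHS is 12.

12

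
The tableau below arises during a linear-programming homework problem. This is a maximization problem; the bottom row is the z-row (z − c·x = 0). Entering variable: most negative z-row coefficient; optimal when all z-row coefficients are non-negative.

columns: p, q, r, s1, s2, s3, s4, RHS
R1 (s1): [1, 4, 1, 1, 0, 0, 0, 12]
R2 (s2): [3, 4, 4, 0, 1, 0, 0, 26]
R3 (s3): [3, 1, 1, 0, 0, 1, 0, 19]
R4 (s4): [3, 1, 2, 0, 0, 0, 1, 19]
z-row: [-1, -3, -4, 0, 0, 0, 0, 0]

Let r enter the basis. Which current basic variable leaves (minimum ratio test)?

s2

Column r entries and ratios — s1: 12/1 = 12; s2: 26/4 = 13/2; s3: 19/1 = 19; s4: 19/2 = 19/2.
Smallest ratio is 13/2 in the row of s2, so s2 leaves.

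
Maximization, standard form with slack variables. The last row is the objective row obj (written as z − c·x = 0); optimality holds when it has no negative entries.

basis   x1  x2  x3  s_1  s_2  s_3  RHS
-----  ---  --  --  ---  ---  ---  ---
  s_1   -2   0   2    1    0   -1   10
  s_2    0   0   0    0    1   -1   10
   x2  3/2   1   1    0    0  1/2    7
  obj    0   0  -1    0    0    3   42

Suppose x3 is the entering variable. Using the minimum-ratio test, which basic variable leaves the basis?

s_1

Column x3 entries and ratios — s_1: 10/2 = 5; s_2: 0 ≤ 0, skip; x2: 7/1 = 7.
Smallest ratio is 5 in the row of s_1, so s_1 leaves.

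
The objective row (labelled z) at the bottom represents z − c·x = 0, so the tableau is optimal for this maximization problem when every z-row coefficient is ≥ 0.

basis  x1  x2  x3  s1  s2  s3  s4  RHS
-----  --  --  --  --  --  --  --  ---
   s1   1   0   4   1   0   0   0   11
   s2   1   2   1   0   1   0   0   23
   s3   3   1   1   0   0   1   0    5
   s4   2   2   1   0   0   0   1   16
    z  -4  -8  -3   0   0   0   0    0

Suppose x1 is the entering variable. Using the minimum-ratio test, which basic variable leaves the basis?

Column x1 entries and ratios — s1: 11/1 = 11; s2: 23/1 = 23; s3: 5/3 = 5/3; s4: 16/2 = 8.
Smallest ratio is 5/3 in the row of s3, so s3 leaves.

s3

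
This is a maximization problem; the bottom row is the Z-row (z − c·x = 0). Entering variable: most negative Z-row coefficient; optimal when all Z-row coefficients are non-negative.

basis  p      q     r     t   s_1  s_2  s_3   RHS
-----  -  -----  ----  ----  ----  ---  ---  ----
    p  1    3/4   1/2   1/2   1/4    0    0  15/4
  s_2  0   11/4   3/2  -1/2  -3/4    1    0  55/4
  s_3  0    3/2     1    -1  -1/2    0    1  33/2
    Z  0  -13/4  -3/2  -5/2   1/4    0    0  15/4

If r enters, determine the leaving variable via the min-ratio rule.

p

Column r entries and ratios — p: (15/4)/(1/2) = 15/2; s_2: (55/4)/(3/2) = 55/6; s_3: (33/2)/1 = 33/2.
Smallest ratio is 15/2 in the row of p, so p leaves.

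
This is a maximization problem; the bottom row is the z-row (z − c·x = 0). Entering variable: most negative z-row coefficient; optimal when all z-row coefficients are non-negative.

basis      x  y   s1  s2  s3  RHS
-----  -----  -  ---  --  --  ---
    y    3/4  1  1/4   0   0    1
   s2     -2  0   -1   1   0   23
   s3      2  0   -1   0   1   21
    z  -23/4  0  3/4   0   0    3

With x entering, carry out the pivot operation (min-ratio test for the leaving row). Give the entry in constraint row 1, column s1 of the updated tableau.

1/3

Ratio test on column x — row 1: 1/(3/4) = 4/3; row 2: entry -2 ≤ 0; row 3: 21/2 = 21/2. Minimum is 4/3 at row 1 (y leaves); pivot element 3/4.
Divide row 1 by 3/4; eliminate column x from the other rows.
In the new row 1, the s1 entry is the old entry divided by the pivot: (1/4)/(3/4) = 1/3.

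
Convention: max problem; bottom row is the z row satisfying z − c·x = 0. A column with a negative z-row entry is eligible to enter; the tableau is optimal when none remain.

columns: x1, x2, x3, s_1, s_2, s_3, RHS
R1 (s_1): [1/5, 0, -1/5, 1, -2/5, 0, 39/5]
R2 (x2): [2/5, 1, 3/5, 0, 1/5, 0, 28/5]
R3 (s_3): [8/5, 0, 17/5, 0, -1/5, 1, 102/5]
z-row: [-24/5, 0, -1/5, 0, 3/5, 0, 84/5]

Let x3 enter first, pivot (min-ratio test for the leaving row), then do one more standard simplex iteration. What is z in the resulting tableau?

Ratio test on column x3 — row 1: entry -1/5 ≤ 0; row 2: (28/5)/(3/5) = 28/3; row 3: (102/5)/(17/5) = 6. Minimum is 6 at row 3 (s_3 leaves); pivot element 17/5.
Pivot on row 3; the z-row RHS becomes 84/5 − (-1/5)·6 = 18.
Next entering variable (most negative z-row entry -80/17): x1.
Ratio test on column x1 — row 1: 9/(5/17) = 153/5; row 2: 2/(2/17) = 17; row 3: 6/(8/17) = 51/4. Minimum is 51/4 at row 3 (x3 leaves); pivot element 8/17.
After the second pivot the z-row RHS is 18 − (-80/17)·(51/4) = 78.

78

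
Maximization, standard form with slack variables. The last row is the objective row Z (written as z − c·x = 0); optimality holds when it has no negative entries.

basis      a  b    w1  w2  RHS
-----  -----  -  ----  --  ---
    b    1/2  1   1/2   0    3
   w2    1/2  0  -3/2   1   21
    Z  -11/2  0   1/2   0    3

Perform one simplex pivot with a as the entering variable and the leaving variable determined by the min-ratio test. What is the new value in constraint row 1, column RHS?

6

Ratio test on column a — row 1: 3/(1/2) = 6; row 2: 21/(1/2) = 42. Minimum is 6 at row 1 (b leaves); pivot element 1/2.
Divide row 1 by 1/2; eliminate column a from the other rows.
In the new row 1, the RHS entry is the old entry divided by the pivot: 3/(1/2) = 6.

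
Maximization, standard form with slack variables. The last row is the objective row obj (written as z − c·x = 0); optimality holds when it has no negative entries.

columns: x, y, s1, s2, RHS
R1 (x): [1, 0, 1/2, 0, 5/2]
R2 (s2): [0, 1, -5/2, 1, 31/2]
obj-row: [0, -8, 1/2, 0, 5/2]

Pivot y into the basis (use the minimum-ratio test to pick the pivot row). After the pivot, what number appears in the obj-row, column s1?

-39/2

Ratio test on column y — row 1: entry 0 ≤ 0; row 2: (31/2)/1 = 31/2. Minimum is 31/2 at row 2 (s2 leaves); pivot element 1.
Divide row 2 by 1; eliminate column y from the other rows.
obj-row update in column s1: 1/2 − (-8)·(-5/2) = -39/2.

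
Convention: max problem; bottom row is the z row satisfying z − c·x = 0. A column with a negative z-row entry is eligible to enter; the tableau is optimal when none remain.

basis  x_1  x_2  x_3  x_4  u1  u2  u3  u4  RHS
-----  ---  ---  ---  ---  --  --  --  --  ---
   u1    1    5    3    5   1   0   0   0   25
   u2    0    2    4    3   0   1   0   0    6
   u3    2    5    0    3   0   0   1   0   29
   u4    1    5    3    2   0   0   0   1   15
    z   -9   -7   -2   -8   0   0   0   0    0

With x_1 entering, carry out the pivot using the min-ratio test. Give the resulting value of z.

261/2

Ratio test on column x_1 — row 1: 25/1 = 25; row 2: entry 0 ≤ 0; row 3: 29/2 = 29/2; row 4: 15/1 = 15. Minimum is 29/2 at row 3 (u3 leaves); pivot element 2.
Pivot on row 3; the z-row RHS becomes 0 − (-9)·(29/2) = 261/2.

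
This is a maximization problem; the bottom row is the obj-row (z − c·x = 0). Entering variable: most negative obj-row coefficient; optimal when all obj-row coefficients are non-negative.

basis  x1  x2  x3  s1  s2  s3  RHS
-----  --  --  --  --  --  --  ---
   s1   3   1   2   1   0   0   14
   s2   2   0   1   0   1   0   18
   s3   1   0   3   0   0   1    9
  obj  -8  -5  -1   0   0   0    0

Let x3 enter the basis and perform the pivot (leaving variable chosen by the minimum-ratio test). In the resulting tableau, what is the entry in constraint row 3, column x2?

Ratio test on column x3 — row 1: 14/2 = 7; row 2: 18/1 = 18; row 3: 9/3 = 3. Minimum is 3 at row 3 (s3 leaves); pivot element 3.
Divide row 3 by 3; eliminate column x3 from the other rows.
In the new row 3, the x2 entry is the old entry divided by the pivot: 0/3 = 0.

0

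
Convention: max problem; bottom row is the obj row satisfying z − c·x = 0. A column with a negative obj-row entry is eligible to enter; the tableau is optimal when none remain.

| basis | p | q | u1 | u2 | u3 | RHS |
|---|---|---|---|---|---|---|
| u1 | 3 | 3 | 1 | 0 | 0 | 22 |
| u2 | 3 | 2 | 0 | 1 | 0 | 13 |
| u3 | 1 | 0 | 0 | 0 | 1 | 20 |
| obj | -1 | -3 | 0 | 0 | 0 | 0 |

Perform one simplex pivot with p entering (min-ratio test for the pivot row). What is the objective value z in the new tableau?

Ratio test on column p — row 1: 22/3 = 22/3; row 2: 13/3 = 13/3; row 3: 20/1 = 20. Minimum is 13/3 at row 2 (u2 leaves); pivot element 3.
Pivot on row 2; the obj-row RHS becomes 0 − (-1)·(13/3) = 13/3.

13/3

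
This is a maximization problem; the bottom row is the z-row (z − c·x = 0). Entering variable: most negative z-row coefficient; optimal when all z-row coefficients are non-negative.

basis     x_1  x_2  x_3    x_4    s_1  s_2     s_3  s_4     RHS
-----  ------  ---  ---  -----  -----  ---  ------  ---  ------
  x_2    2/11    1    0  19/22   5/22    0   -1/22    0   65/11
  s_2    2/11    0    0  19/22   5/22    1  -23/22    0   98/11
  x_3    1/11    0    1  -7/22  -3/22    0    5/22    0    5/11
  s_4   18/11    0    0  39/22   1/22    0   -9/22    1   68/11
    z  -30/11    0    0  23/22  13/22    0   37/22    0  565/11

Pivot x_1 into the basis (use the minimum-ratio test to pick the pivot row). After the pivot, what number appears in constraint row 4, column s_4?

11/18

Ratio test on column x_1 — row 1: (65/11)/(2/11) = 65/2; row 2: (98/11)/(2/11) = 49; row 3: (5/11)/(1/11) = 5; row 4: (68/11)/(18/11) = 34/9. Minimum is 34/9 at row 4 (s_4 leaves); pivot element 18/11.
Divide row 4 by 18/11; eliminate column x_1 from the other rows.
In the new row 4, the s_4 entry is the old entry divided by the pivot: 1/(18/11) = 11/18.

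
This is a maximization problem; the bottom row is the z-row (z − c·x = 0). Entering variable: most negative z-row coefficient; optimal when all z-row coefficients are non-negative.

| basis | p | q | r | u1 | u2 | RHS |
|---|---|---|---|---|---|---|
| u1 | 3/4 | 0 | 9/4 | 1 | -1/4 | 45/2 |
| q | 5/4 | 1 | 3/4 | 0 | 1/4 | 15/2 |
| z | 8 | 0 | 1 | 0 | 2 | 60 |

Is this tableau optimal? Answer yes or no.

yes

Every z-row coefficient is ≥ 0, so the tableau is optimal.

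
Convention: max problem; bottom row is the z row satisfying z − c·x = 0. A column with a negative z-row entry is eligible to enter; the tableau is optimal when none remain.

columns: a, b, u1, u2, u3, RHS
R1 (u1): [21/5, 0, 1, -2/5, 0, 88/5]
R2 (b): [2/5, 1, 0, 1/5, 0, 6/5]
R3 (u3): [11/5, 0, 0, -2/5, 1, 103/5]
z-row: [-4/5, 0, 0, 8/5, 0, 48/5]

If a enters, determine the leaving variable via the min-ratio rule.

b

Column a entries and ratios — u1: (88/5)/(21/5) = 88/21; b: (6/5)/(2/5) = 3; u3: (103/5)/(11/5) = 103/11.
Smallest ratio is 3 in the row of b, so b leaves.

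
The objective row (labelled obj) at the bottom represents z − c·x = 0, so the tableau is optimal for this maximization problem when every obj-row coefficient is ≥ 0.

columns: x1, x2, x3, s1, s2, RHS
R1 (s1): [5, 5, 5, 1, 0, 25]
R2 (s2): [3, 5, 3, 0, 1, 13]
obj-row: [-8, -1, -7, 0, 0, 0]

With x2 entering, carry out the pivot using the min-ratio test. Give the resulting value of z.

Ratio test on column x2 — row 1: 25/5 = 5; row 2: 13/5 = 13/5. Minimum is 13/5 at row 2 (s2 leaves); pivot element 5.
Pivot on row 2; the obj-row RHS becomes 0 − (-1)·(13/5) = 13/5.

13/5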